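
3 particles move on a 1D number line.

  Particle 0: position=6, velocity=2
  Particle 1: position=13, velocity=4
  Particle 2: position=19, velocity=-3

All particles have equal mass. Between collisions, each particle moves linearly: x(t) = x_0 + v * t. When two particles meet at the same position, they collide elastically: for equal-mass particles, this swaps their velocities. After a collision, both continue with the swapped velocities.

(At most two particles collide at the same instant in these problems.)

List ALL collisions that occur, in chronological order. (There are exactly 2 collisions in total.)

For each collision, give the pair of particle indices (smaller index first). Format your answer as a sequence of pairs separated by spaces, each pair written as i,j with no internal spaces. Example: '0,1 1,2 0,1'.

Answer: 1,2 0,1

Derivation:
Collision at t=6/7: particles 1 and 2 swap velocities; positions: p0=54/7 p1=115/7 p2=115/7; velocities now: v0=2 v1=-3 v2=4
Collision at t=13/5: particles 0 and 1 swap velocities; positions: p0=56/5 p1=56/5 p2=117/5; velocities now: v0=-3 v1=2 v2=4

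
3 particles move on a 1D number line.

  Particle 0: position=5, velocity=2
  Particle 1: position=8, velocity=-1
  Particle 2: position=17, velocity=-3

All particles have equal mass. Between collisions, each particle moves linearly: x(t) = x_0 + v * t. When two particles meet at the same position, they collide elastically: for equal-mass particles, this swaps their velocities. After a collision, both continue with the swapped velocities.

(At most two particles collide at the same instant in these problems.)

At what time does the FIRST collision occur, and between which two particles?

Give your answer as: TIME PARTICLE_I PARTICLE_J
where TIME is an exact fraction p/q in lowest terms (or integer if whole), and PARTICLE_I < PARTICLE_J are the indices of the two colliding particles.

Pair (0,1): pos 5,8 vel 2,-1 -> gap=3, closing at 3/unit, collide at t=1
Pair (1,2): pos 8,17 vel -1,-3 -> gap=9, closing at 2/unit, collide at t=9/2
Earliest collision: t=1 between 0 and 1

Answer: 1 0 1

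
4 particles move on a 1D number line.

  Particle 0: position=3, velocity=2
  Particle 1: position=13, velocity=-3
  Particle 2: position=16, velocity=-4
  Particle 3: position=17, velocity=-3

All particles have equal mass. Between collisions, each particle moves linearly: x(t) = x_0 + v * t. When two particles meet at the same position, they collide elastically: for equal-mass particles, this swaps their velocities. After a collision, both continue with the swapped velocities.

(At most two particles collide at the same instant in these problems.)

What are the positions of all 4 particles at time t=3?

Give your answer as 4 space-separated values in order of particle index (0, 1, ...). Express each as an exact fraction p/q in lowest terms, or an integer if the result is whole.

Collision at t=2: particles 0 and 1 swap velocities; positions: p0=7 p1=7 p2=8 p3=11; velocities now: v0=-3 v1=2 v2=-4 v3=-3
Collision at t=13/6: particles 1 and 2 swap velocities; positions: p0=13/2 p1=22/3 p2=22/3 p3=21/2; velocities now: v0=-3 v1=-4 v2=2 v3=-3
Collision at t=14/5: particles 2 and 3 swap velocities; positions: p0=23/5 p1=24/5 p2=43/5 p3=43/5; velocities now: v0=-3 v1=-4 v2=-3 v3=2
Collision at t=3: particles 0 and 1 swap velocities; positions: p0=4 p1=4 p2=8 p3=9; velocities now: v0=-4 v1=-3 v2=-3 v3=2
Advance to t=3 (no further collisions before then); velocities: v0=-4 v1=-3 v2=-3 v3=2; positions = 4 4 8 9

Answer: 4 4 8 9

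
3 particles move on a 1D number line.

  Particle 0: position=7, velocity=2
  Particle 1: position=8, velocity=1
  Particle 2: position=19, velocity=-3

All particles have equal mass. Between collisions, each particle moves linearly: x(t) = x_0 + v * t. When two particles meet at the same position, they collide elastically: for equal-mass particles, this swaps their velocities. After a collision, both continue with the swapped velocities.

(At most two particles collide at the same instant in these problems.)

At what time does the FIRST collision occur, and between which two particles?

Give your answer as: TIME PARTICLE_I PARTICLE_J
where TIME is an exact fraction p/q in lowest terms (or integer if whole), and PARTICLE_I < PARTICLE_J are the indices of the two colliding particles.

Answer: 1 0 1

Derivation:
Pair (0,1): pos 7,8 vel 2,1 -> gap=1, closing at 1/unit, collide at t=1
Pair (1,2): pos 8,19 vel 1,-3 -> gap=11, closing at 4/unit, collide at t=11/4
Earliest collision: t=1 between 0 and 1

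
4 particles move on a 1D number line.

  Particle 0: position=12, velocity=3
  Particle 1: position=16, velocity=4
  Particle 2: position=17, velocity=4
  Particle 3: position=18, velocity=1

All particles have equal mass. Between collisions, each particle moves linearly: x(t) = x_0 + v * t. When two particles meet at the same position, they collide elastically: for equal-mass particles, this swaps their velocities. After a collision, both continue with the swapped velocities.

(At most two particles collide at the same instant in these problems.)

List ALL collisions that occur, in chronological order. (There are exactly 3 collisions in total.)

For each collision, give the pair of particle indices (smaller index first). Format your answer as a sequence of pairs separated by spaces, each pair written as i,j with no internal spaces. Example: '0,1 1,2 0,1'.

Collision at t=1/3: particles 2 and 3 swap velocities; positions: p0=13 p1=52/3 p2=55/3 p3=55/3; velocities now: v0=3 v1=4 v2=1 v3=4
Collision at t=2/3: particles 1 and 2 swap velocities; positions: p0=14 p1=56/3 p2=56/3 p3=59/3; velocities now: v0=3 v1=1 v2=4 v3=4
Collision at t=3: particles 0 and 1 swap velocities; positions: p0=21 p1=21 p2=28 p3=29; velocities now: v0=1 v1=3 v2=4 v3=4

Answer: 2,3 1,2 0,1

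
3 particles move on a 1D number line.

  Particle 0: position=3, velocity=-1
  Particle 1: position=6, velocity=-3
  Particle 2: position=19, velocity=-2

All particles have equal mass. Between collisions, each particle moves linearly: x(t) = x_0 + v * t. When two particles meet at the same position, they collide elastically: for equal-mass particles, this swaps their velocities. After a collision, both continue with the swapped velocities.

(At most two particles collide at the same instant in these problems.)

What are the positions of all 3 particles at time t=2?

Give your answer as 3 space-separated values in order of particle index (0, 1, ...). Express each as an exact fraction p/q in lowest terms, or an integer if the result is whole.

Collision at t=3/2: particles 0 and 1 swap velocities; positions: p0=3/2 p1=3/2 p2=16; velocities now: v0=-3 v1=-1 v2=-2
Advance to t=2 (no further collisions before then); velocities: v0=-3 v1=-1 v2=-2; positions = 0 1 15

Answer: 0 1 15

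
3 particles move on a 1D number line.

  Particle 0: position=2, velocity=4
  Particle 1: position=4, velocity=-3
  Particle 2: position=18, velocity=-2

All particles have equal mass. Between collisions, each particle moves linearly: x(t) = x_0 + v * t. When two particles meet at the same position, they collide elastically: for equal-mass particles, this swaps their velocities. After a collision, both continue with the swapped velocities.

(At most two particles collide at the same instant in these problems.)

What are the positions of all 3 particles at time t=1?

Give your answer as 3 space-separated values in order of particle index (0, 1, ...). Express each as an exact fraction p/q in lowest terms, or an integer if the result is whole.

Answer: 1 6 16

Derivation:
Collision at t=2/7: particles 0 and 1 swap velocities; positions: p0=22/7 p1=22/7 p2=122/7; velocities now: v0=-3 v1=4 v2=-2
Advance to t=1 (no further collisions before then); velocities: v0=-3 v1=4 v2=-2; positions = 1 6 16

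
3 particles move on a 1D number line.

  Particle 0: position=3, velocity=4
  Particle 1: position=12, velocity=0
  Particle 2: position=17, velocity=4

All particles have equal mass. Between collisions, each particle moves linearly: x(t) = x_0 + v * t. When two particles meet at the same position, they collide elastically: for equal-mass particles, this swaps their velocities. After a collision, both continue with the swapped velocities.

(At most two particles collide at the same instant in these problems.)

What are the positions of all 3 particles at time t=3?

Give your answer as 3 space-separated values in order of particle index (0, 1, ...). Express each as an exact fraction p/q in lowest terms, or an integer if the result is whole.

Collision at t=9/4: particles 0 and 1 swap velocities; positions: p0=12 p1=12 p2=26; velocities now: v0=0 v1=4 v2=4
Advance to t=3 (no further collisions before then); velocities: v0=0 v1=4 v2=4; positions = 12 15 29

Answer: 12 15 29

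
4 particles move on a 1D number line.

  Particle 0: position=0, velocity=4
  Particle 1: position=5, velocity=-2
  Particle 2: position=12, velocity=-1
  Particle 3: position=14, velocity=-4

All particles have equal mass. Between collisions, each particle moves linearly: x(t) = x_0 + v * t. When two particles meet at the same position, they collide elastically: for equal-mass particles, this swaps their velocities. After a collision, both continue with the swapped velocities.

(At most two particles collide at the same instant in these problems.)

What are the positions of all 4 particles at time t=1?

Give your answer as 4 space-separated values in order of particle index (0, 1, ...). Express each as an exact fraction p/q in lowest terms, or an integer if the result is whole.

Answer: 3 4 10 11

Derivation:
Collision at t=2/3: particles 2 and 3 swap velocities; positions: p0=8/3 p1=11/3 p2=34/3 p3=34/3; velocities now: v0=4 v1=-2 v2=-4 v3=-1
Collision at t=5/6: particles 0 and 1 swap velocities; positions: p0=10/3 p1=10/3 p2=32/3 p3=67/6; velocities now: v0=-2 v1=4 v2=-4 v3=-1
Advance to t=1 (no further collisions before then); velocities: v0=-2 v1=4 v2=-4 v3=-1; positions = 3 4 10 11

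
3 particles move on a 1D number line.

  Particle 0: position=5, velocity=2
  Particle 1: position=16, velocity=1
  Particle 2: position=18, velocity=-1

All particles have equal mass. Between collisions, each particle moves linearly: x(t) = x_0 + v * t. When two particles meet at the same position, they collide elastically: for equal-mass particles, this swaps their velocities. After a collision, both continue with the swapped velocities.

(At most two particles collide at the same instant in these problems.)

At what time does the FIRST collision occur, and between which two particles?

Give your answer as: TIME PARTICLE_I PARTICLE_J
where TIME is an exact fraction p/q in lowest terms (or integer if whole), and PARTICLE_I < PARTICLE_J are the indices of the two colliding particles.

Pair (0,1): pos 5,16 vel 2,1 -> gap=11, closing at 1/unit, collide at t=11
Pair (1,2): pos 16,18 vel 1,-1 -> gap=2, closing at 2/unit, collide at t=1
Earliest collision: t=1 between 1 and 2

Answer: 1 1 2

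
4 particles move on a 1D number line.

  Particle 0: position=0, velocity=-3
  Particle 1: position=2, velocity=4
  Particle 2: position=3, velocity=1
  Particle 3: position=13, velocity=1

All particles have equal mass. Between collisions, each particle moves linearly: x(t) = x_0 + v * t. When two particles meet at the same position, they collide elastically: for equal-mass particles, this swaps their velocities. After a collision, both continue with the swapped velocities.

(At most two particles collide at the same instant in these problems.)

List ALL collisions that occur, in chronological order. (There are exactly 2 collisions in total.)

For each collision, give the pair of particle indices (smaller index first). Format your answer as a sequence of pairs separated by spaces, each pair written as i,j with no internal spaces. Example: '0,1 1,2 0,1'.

Answer: 1,2 2,3

Derivation:
Collision at t=1/3: particles 1 and 2 swap velocities; positions: p0=-1 p1=10/3 p2=10/3 p3=40/3; velocities now: v0=-3 v1=1 v2=4 v3=1
Collision at t=11/3: particles 2 and 3 swap velocities; positions: p0=-11 p1=20/3 p2=50/3 p3=50/3; velocities now: v0=-3 v1=1 v2=1 v3=4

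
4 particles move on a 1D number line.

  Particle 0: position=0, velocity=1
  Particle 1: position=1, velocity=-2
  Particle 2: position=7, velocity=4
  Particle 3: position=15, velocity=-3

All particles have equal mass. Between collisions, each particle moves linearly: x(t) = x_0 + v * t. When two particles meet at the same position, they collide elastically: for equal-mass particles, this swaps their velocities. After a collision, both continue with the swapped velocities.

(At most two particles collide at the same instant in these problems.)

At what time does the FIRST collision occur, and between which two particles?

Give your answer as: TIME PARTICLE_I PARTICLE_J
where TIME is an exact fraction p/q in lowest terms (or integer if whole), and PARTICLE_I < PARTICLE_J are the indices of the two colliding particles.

Answer: 1/3 0 1

Derivation:
Pair (0,1): pos 0,1 vel 1,-2 -> gap=1, closing at 3/unit, collide at t=1/3
Pair (1,2): pos 1,7 vel -2,4 -> not approaching (rel speed -6 <= 0)
Pair (2,3): pos 7,15 vel 4,-3 -> gap=8, closing at 7/unit, collide at t=8/7
Earliest collision: t=1/3 between 0 and 1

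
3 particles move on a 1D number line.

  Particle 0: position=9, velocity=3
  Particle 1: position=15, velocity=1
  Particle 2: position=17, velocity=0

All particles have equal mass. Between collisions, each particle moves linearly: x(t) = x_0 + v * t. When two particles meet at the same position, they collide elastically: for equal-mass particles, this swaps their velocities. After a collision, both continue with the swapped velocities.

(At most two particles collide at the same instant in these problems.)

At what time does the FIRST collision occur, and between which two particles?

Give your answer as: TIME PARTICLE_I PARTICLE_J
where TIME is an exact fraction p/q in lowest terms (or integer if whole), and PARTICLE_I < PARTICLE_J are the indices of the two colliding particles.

Pair (0,1): pos 9,15 vel 3,1 -> gap=6, closing at 2/unit, collide at t=3
Pair (1,2): pos 15,17 vel 1,0 -> gap=2, closing at 1/unit, collide at t=2
Earliest collision: t=2 between 1 and 2

Answer: 2 1 2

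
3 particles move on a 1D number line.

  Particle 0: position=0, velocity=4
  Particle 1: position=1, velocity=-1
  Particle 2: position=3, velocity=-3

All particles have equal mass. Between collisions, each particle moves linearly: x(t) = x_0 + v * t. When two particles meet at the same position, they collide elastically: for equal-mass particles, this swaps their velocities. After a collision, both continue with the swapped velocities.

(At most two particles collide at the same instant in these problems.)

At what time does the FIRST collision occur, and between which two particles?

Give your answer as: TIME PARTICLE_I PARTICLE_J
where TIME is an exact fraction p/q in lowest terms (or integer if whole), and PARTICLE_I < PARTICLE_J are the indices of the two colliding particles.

Pair (0,1): pos 0,1 vel 4,-1 -> gap=1, closing at 5/unit, collide at t=1/5
Pair (1,2): pos 1,3 vel -1,-3 -> gap=2, closing at 2/unit, collide at t=1
Earliest collision: t=1/5 between 0 and 1

Answer: 1/5 0 1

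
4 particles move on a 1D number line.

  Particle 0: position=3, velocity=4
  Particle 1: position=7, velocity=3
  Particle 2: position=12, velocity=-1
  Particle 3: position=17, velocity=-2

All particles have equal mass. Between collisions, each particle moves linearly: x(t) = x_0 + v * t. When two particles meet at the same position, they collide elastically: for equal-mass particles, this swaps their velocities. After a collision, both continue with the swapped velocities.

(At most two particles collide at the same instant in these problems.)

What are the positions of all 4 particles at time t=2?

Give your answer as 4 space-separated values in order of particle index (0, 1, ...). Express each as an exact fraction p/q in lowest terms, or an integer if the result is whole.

Answer: 10 11 13 13

Derivation:
Collision at t=5/4: particles 1 and 2 swap velocities; positions: p0=8 p1=43/4 p2=43/4 p3=29/2; velocities now: v0=4 v1=-1 v2=3 v3=-2
Collision at t=9/5: particles 0 and 1 swap velocities; positions: p0=51/5 p1=51/5 p2=62/5 p3=67/5; velocities now: v0=-1 v1=4 v2=3 v3=-2
Collision at t=2: particles 2 and 3 swap velocities; positions: p0=10 p1=11 p2=13 p3=13; velocities now: v0=-1 v1=4 v2=-2 v3=3
Advance to t=2 (no further collisions before then); velocities: v0=-1 v1=4 v2=-2 v3=3; positions = 10 11 13 13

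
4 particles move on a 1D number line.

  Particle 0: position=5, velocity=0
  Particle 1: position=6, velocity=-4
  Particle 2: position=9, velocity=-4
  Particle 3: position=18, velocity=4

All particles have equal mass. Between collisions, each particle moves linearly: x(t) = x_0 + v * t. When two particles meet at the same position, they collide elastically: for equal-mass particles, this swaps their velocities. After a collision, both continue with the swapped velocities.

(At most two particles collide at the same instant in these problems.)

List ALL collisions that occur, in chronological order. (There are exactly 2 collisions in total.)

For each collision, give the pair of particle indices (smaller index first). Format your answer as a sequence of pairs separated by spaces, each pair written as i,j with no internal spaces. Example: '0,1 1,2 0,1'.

Answer: 0,1 1,2

Derivation:
Collision at t=1/4: particles 0 and 1 swap velocities; positions: p0=5 p1=5 p2=8 p3=19; velocities now: v0=-4 v1=0 v2=-4 v3=4
Collision at t=1: particles 1 and 2 swap velocities; positions: p0=2 p1=5 p2=5 p3=22; velocities now: v0=-4 v1=-4 v2=0 v3=4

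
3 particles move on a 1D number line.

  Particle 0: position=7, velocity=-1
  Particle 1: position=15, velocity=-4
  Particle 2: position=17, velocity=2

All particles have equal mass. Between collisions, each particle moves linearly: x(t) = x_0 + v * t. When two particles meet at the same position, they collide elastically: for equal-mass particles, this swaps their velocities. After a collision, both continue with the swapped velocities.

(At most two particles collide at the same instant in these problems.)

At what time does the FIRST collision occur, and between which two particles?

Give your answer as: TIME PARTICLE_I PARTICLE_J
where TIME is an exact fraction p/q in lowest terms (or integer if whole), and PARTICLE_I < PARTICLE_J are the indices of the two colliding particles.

Answer: 8/3 0 1

Derivation:
Pair (0,1): pos 7,15 vel -1,-4 -> gap=8, closing at 3/unit, collide at t=8/3
Pair (1,2): pos 15,17 vel -4,2 -> not approaching (rel speed -6 <= 0)
Earliest collision: t=8/3 between 0 and 1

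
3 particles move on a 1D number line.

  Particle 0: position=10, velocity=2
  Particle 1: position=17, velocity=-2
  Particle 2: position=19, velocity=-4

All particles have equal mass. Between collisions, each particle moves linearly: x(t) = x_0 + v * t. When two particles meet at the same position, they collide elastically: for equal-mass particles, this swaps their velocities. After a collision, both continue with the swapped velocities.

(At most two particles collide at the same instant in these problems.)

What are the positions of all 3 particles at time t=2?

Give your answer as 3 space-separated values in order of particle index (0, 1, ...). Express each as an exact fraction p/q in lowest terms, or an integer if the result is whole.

Collision at t=1: particles 1 and 2 swap velocities; positions: p0=12 p1=15 p2=15; velocities now: v0=2 v1=-4 v2=-2
Collision at t=3/2: particles 0 and 1 swap velocities; positions: p0=13 p1=13 p2=14; velocities now: v0=-4 v1=2 v2=-2
Collision at t=7/4: particles 1 and 2 swap velocities; positions: p0=12 p1=27/2 p2=27/2; velocities now: v0=-4 v1=-2 v2=2
Advance to t=2 (no further collisions before then); velocities: v0=-4 v1=-2 v2=2; positions = 11 13 14

Answer: 11 13 14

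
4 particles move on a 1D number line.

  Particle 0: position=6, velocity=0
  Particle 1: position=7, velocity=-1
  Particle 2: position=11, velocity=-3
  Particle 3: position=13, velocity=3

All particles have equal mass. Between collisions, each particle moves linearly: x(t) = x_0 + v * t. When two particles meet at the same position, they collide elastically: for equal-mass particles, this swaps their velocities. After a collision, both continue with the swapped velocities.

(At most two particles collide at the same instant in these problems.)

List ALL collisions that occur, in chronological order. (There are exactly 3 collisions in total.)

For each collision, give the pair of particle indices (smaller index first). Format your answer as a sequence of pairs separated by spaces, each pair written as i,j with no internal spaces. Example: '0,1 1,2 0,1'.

Collision at t=1: particles 0 and 1 swap velocities; positions: p0=6 p1=6 p2=8 p3=16; velocities now: v0=-1 v1=0 v2=-3 v3=3
Collision at t=5/3: particles 1 and 2 swap velocities; positions: p0=16/3 p1=6 p2=6 p3=18; velocities now: v0=-1 v1=-3 v2=0 v3=3
Collision at t=2: particles 0 and 1 swap velocities; positions: p0=5 p1=5 p2=6 p3=19; velocities now: v0=-3 v1=-1 v2=0 v3=3

Answer: 0,1 1,2 0,1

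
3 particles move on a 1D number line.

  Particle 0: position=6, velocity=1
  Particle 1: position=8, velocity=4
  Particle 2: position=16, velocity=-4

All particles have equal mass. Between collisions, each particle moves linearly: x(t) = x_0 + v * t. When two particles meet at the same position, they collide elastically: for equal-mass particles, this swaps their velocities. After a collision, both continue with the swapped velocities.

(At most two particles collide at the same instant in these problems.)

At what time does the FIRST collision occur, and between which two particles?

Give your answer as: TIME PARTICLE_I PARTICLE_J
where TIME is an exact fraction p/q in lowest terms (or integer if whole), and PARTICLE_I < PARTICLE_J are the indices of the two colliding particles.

Answer: 1 1 2

Derivation:
Pair (0,1): pos 6,8 vel 1,4 -> not approaching (rel speed -3 <= 0)
Pair (1,2): pos 8,16 vel 4,-4 -> gap=8, closing at 8/unit, collide at t=1
Earliest collision: t=1 between 1 and 2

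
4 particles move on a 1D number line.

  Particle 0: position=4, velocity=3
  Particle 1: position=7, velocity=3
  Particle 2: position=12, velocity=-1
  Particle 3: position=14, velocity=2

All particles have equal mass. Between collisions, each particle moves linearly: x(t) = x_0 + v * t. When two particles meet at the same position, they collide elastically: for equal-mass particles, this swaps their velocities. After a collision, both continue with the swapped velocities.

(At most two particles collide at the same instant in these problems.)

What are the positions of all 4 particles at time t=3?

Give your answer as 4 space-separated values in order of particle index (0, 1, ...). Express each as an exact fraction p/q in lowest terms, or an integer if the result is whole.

Answer: 9 13 16 20

Derivation:
Collision at t=5/4: particles 1 and 2 swap velocities; positions: p0=31/4 p1=43/4 p2=43/4 p3=33/2; velocities now: v0=3 v1=-1 v2=3 v3=2
Collision at t=2: particles 0 and 1 swap velocities; positions: p0=10 p1=10 p2=13 p3=18; velocities now: v0=-1 v1=3 v2=3 v3=2
Advance to t=3 (no further collisions before then); velocities: v0=-1 v1=3 v2=3 v3=2; positions = 9 13 16 20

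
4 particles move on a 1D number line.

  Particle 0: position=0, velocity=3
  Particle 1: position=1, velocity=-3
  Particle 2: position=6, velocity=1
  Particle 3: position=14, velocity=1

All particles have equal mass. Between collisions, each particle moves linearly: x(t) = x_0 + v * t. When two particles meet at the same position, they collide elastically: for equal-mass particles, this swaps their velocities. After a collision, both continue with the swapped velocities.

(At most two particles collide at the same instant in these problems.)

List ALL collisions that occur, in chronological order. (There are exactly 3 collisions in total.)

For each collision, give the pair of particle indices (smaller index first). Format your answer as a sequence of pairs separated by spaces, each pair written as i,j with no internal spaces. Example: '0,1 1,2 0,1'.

Answer: 0,1 1,2 2,3

Derivation:
Collision at t=1/6: particles 0 and 1 swap velocities; positions: p0=1/2 p1=1/2 p2=37/6 p3=85/6; velocities now: v0=-3 v1=3 v2=1 v3=1
Collision at t=3: particles 1 and 2 swap velocities; positions: p0=-8 p1=9 p2=9 p3=17; velocities now: v0=-3 v1=1 v2=3 v3=1
Collision at t=7: particles 2 and 3 swap velocities; positions: p0=-20 p1=13 p2=21 p3=21; velocities now: v0=-3 v1=1 v2=1 v3=3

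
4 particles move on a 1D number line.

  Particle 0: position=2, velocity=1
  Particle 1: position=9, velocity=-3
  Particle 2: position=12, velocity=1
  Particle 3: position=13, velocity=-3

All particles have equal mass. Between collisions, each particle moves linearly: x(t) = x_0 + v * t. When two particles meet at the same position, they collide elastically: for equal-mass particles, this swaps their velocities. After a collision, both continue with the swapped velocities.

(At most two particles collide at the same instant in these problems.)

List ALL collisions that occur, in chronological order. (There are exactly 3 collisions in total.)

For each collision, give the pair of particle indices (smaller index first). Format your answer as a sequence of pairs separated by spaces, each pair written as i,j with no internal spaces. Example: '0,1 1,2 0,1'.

Answer: 2,3 0,1 1,2

Derivation:
Collision at t=1/4: particles 2 and 3 swap velocities; positions: p0=9/4 p1=33/4 p2=49/4 p3=49/4; velocities now: v0=1 v1=-3 v2=-3 v3=1
Collision at t=7/4: particles 0 and 1 swap velocities; positions: p0=15/4 p1=15/4 p2=31/4 p3=55/4; velocities now: v0=-3 v1=1 v2=-3 v3=1
Collision at t=11/4: particles 1 and 2 swap velocities; positions: p0=3/4 p1=19/4 p2=19/4 p3=59/4; velocities now: v0=-3 v1=-3 v2=1 v3=1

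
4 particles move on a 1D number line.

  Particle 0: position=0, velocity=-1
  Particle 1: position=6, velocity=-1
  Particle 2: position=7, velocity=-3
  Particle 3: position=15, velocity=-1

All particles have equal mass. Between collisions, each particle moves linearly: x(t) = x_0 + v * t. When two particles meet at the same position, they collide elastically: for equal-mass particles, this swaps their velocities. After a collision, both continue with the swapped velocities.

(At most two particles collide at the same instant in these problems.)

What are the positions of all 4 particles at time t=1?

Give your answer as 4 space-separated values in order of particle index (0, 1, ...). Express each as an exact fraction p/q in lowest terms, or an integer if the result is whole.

Answer: -1 4 5 14

Derivation:
Collision at t=1/2: particles 1 and 2 swap velocities; positions: p0=-1/2 p1=11/2 p2=11/2 p3=29/2; velocities now: v0=-1 v1=-3 v2=-1 v3=-1
Advance to t=1 (no further collisions before then); velocities: v0=-1 v1=-3 v2=-1 v3=-1; positions = -1 4 5 14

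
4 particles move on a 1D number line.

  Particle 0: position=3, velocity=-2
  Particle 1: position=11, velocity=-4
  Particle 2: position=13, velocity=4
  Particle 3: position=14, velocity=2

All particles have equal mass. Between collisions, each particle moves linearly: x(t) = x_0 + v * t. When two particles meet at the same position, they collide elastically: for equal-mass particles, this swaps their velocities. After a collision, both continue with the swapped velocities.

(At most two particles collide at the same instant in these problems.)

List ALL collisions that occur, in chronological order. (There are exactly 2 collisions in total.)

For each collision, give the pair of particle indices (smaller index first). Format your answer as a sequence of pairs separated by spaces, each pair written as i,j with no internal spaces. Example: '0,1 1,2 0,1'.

Collision at t=1/2: particles 2 and 3 swap velocities; positions: p0=2 p1=9 p2=15 p3=15; velocities now: v0=-2 v1=-4 v2=2 v3=4
Collision at t=4: particles 0 and 1 swap velocities; positions: p0=-5 p1=-5 p2=22 p3=29; velocities now: v0=-4 v1=-2 v2=2 v3=4

Answer: 2,3 0,1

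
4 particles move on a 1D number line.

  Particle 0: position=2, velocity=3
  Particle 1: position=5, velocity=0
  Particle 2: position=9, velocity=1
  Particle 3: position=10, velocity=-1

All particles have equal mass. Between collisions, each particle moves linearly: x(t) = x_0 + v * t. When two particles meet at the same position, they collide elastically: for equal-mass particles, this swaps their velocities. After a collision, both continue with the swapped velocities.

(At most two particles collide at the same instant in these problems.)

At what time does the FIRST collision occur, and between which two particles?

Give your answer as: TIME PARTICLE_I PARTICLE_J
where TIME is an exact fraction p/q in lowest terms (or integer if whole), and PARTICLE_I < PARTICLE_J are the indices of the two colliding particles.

Pair (0,1): pos 2,5 vel 3,0 -> gap=3, closing at 3/unit, collide at t=1
Pair (1,2): pos 5,9 vel 0,1 -> not approaching (rel speed -1 <= 0)
Pair (2,3): pos 9,10 vel 1,-1 -> gap=1, closing at 2/unit, collide at t=1/2
Earliest collision: t=1/2 between 2 and 3

Answer: 1/2 2 3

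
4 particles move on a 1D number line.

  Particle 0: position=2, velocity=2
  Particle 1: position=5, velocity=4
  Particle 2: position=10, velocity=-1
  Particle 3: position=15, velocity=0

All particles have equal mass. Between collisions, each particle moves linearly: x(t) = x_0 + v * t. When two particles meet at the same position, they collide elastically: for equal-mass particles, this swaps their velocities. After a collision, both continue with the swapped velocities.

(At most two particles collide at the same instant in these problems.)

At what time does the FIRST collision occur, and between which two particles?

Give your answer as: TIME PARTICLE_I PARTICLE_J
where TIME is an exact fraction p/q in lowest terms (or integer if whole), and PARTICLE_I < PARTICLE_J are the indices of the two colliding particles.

Answer: 1 1 2

Derivation:
Pair (0,1): pos 2,5 vel 2,4 -> not approaching (rel speed -2 <= 0)
Pair (1,2): pos 5,10 vel 4,-1 -> gap=5, closing at 5/unit, collide at t=1
Pair (2,3): pos 10,15 vel -1,0 -> not approaching (rel speed -1 <= 0)
Earliest collision: t=1 between 1 and 2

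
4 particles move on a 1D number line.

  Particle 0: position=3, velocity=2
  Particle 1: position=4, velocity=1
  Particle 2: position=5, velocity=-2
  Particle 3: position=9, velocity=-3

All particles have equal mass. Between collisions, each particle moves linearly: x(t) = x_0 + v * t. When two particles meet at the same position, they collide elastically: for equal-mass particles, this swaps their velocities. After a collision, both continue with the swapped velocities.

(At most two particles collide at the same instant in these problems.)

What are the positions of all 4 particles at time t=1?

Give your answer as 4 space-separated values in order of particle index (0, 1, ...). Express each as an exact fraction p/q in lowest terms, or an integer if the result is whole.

Answer: 3 5 5 6

Derivation:
Collision at t=1/3: particles 1 and 2 swap velocities; positions: p0=11/3 p1=13/3 p2=13/3 p3=8; velocities now: v0=2 v1=-2 v2=1 v3=-3
Collision at t=1/2: particles 0 and 1 swap velocities; positions: p0=4 p1=4 p2=9/2 p3=15/2; velocities now: v0=-2 v1=2 v2=1 v3=-3
Collision at t=1: particles 1 and 2 swap velocities; positions: p0=3 p1=5 p2=5 p3=6; velocities now: v0=-2 v1=1 v2=2 v3=-3
Advance to t=1 (no further collisions before then); velocities: v0=-2 v1=1 v2=2 v3=-3; positions = 3 5 5 6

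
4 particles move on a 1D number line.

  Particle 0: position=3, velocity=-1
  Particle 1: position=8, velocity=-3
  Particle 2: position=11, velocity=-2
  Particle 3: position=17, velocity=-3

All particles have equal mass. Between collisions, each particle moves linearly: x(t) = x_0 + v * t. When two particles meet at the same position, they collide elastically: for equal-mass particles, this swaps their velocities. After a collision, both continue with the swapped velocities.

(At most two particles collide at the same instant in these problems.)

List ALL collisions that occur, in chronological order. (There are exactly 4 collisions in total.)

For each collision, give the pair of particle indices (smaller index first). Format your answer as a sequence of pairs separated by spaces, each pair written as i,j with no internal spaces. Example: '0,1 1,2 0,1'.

Answer: 0,1 2,3 1,2 2,3

Derivation:
Collision at t=5/2: particles 0 and 1 swap velocities; positions: p0=1/2 p1=1/2 p2=6 p3=19/2; velocities now: v0=-3 v1=-1 v2=-2 v3=-3
Collision at t=6: particles 2 and 3 swap velocities; positions: p0=-10 p1=-3 p2=-1 p3=-1; velocities now: v0=-3 v1=-1 v2=-3 v3=-2
Collision at t=7: particles 1 and 2 swap velocities; positions: p0=-13 p1=-4 p2=-4 p3=-3; velocities now: v0=-3 v1=-3 v2=-1 v3=-2
Collision at t=8: particles 2 and 3 swap velocities; positions: p0=-16 p1=-7 p2=-5 p3=-5; velocities now: v0=-3 v1=-3 v2=-2 v3=-1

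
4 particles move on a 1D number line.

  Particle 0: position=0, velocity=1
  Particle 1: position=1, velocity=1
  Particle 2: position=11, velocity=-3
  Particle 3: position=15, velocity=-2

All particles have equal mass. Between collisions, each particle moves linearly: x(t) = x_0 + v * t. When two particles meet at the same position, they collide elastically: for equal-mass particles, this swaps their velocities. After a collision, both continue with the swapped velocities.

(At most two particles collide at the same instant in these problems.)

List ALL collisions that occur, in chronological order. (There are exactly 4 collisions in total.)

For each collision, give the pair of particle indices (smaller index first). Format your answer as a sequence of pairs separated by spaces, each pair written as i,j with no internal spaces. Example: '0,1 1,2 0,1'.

Collision at t=5/2: particles 1 and 2 swap velocities; positions: p0=5/2 p1=7/2 p2=7/2 p3=10; velocities now: v0=1 v1=-3 v2=1 v3=-2
Collision at t=11/4: particles 0 and 1 swap velocities; positions: p0=11/4 p1=11/4 p2=15/4 p3=19/2; velocities now: v0=-3 v1=1 v2=1 v3=-2
Collision at t=14/3: particles 2 and 3 swap velocities; positions: p0=-3 p1=14/3 p2=17/3 p3=17/3; velocities now: v0=-3 v1=1 v2=-2 v3=1
Collision at t=5: particles 1 and 2 swap velocities; positions: p0=-4 p1=5 p2=5 p3=6; velocities now: v0=-3 v1=-2 v2=1 v3=1

Answer: 1,2 0,1 2,3 1,2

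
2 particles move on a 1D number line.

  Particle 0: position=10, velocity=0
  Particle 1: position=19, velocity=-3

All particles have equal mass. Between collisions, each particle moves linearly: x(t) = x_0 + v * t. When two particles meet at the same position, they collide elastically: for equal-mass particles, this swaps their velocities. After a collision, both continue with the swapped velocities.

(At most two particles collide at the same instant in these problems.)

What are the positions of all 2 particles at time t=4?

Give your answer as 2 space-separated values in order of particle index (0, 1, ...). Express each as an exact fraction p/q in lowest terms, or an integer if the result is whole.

Collision at t=3: particles 0 and 1 swap velocities; positions: p0=10 p1=10; velocities now: v0=-3 v1=0
Advance to t=4 (no further collisions before then); velocities: v0=-3 v1=0; positions = 7 10

Answer: 7 10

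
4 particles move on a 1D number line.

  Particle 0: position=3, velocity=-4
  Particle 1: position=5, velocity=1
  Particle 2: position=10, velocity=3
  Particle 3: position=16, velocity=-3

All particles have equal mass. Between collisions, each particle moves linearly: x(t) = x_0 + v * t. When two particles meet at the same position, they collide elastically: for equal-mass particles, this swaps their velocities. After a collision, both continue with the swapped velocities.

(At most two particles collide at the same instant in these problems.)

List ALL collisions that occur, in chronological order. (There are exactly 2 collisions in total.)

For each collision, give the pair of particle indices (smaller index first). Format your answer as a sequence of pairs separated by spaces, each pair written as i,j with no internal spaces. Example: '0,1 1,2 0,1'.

Answer: 2,3 1,2

Derivation:
Collision at t=1: particles 2 and 3 swap velocities; positions: p0=-1 p1=6 p2=13 p3=13; velocities now: v0=-4 v1=1 v2=-3 v3=3
Collision at t=11/4: particles 1 and 2 swap velocities; positions: p0=-8 p1=31/4 p2=31/4 p3=73/4; velocities now: v0=-4 v1=-3 v2=1 v3=3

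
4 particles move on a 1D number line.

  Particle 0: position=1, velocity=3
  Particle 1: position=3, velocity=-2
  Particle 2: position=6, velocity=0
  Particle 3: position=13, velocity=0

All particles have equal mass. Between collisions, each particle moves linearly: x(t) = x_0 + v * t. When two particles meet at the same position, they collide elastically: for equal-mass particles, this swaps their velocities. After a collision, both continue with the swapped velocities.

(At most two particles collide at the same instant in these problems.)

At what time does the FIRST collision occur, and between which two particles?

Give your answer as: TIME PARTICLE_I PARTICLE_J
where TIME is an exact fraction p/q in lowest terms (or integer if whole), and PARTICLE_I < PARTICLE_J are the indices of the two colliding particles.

Answer: 2/5 0 1

Derivation:
Pair (0,1): pos 1,3 vel 3,-2 -> gap=2, closing at 5/unit, collide at t=2/5
Pair (1,2): pos 3,6 vel -2,0 -> not approaching (rel speed -2 <= 0)
Pair (2,3): pos 6,13 vel 0,0 -> not approaching (rel speed 0 <= 0)
Earliest collision: t=2/5 between 0 and 1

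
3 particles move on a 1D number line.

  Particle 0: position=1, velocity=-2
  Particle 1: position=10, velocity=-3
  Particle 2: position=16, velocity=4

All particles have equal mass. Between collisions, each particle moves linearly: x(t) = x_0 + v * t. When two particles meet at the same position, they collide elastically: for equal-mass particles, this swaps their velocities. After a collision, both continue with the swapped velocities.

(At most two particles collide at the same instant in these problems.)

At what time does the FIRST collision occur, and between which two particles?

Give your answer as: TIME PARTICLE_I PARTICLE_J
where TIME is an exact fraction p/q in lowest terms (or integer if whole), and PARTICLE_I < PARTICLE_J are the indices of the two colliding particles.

Pair (0,1): pos 1,10 vel -2,-3 -> gap=9, closing at 1/unit, collide at t=9
Pair (1,2): pos 10,16 vel -3,4 -> not approaching (rel speed -7 <= 0)
Earliest collision: t=9 between 0 and 1

Answer: 9 0 1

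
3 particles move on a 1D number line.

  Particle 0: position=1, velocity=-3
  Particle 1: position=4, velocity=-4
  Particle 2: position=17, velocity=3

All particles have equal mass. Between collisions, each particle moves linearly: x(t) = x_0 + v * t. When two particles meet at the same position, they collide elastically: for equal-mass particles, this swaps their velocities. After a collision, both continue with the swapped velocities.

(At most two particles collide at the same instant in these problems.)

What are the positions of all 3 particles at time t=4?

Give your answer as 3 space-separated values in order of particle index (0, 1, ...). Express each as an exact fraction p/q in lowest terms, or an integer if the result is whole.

Answer: -12 -11 29

Derivation:
Collision at t=3: particles 0 and 1 swap velocities; positions: p0=-8 p1=-8 p2=26; velocities now: v0=-4 v1=-3 v2=3
Advance to t=4 (no further collisions before then); velocities: v0=-4 v1=-3 v2=3; positions = -12 -11 29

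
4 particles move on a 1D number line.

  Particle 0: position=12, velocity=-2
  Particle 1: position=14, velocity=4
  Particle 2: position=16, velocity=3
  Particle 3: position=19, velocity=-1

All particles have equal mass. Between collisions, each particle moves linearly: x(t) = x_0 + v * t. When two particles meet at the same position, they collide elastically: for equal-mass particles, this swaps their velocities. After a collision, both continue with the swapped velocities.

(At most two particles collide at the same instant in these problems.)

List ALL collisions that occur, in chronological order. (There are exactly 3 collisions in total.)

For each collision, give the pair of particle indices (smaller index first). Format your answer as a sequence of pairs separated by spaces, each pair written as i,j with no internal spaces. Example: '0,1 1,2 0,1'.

Collision at t=3/4: particles 2 and 3 swap velocities; positions: p0=21/2 p1=17 p2=73/4 p3=73/4; velocities now: v0=-2 v1=4 v2=-1 v3=3
Collision at t=1: particles 1 and 2 swap velocities; positions: p0=10 p1=18 p2=18 p3=19; velocities now: v0=-2 v1=-1 v2=4 v3=3
Collision at t=2: particles 2 and 3 swap velocities; positions: p0=8 p1=17 p2=22 p3=22; velocities now: v0=-2 v1=-1 v2=3 v3=4

Answer: 2,3 1,2 2,3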